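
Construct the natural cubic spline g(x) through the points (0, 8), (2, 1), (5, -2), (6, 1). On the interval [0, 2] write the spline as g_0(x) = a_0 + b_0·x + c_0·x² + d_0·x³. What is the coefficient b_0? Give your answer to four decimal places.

Write σ_i for g''(x_i). With h_i = 2, 3, 1 and divided differences Δ_i = -7/2, -1, 3, the continuity of g' gives the tridiagonal system
  2·σ_0 + 10·σ_1 + 3·σ_2 = 6(Δ_1 - Δ_0) = 15
  3·σ_1 + 8·σ_2 + 1·σ_3 = 6(Δ_2 - Δ_1) = 24
Natural end conditions: σ_0 = σ_3 = 0.
Solving the tridiagonal system: σ_0 = 0, σ_1 = 48/71, σ_2 = 195/71, σ_3 = 0.
On [0, 2], with g_0(x) = a_0 + b_0·x + c_0·x² + d_0·x³: c_0 = σ_0/2 = 0, d_0 = (σ_1 - σ_0)/(6h_0) = 4/71, b_0 = Δ_0 - h_0(2σ_0 + σ_1)/6 = -529/142.

-3.7254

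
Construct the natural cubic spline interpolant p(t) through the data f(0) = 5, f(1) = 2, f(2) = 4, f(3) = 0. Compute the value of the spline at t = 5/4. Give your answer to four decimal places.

Write M_i for p''(x_i). With h_i = 1, 1, 1 and divided differences Δ_i = -3, 2, -4, the continuity of p' gives the tridiagonal system
  1·M_0 + 4·M_1 + 1·M_2 = 6(Δ_1 - Δ_0) = 30
  1·M_1 + 4·M_2 + 1·M_3 = 6(Δ_2 - Δ_1) = -36
Natural end conditions: M_0 = M_3 = 0.
Solving the tridiagonal system: M_0 = 0, M_1 = 52/5, M_2 = -58/5, M_3 = 0.
On [1, 2], p(t) = 2 + 7/15·(t - 1) + 26/5·(t - 1)² - 11/3·(t - 1)³.
With (t - 1) = 1/4: p(5/4) = 763/320.

2.3844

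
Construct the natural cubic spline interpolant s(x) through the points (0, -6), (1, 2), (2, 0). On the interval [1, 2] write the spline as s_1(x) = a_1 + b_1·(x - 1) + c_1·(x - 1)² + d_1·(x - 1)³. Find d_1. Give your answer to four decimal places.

2.5000

Let m_i = s''(x_i). Step sizes h_i = 1, 1; slopes of the chords Δ_i = (y_(i+1) - y_i)/h_i = 8, -2.
  1·m_0 + 4·m_1 + 1·m_2 = 6(Δ_1 - Δ_0) = -60
Natural end conditions: m_0 = m_2 = 0.
Hence m_0 = 0, m_1 = -15, m_2 = 0.
On [1, 2], with s_1(x) = a_1 + b_1·(x - 1) + c_1·(x - 1)² + d_1·(x - 1)³: c_1 = m_1/2 = -15/2, d_1 = (m_2 - m_1)/(6h_1) = 5/2, b_1 = Δ_1 - h_1(2m_1 + m_2)/6 = 3.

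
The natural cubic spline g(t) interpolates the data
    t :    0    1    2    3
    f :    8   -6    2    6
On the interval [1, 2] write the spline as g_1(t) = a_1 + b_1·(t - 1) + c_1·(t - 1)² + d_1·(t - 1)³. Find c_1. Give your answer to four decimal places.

Put m_i = g'' at the i-th knot. Here h = (1, 1, 1) and Δ = (-14, 8, 4), so the interior equations h_(i-1)·m_(i-1) + 2(h_(i-1)+h_i)·m_i + h_i·m_(i+1) = 6(Δ_i − Δ_(i-1)) read
  1·m_0 + 4·m_1 + 1·m_2 = 6(Δ_1 - Δ_0) = 132
  1·m_1 + 4·m_2 + 1·m_3 = 6(Δ_2 - Δ_1) = -24
Natural end conditions: m_0 = m_3 = 0.
Solving the tridiagonal system: m_0 = 0, m_1 = 184/5, m_2 = -76/5, m_3 = 0.
On [1, 2], with g_1(t) = a_1 + b_1·(t - 1) + c_1·(t - 1)² + d_1·(t - 1)³: c_1 = m_1/2 = 92/5, d_1 = (m_2 - m_1)/(6h_1) = -26/3, b_1 = Δ_1 - h_1(2m_1 + m_2)/6 = -26/15.

18.4000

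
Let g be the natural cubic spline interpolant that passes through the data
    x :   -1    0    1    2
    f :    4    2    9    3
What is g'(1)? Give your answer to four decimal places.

Put m_i = g'' at the i-th knot. Here h = (1, 1, 1) and Δ = (-2, 7, -6), so the interior equations h_(i-1)·m_(i-1) + 2(h_(i-1)+h_i)·m_i + h_i·m_(i+1) = 6(Δ_i − Δ_(i-1)) read
  1·m_0 + 4·m_1 + 1·m_2 = 6(Δ_1 - Δ_0) = 54
  1·m_1 + 4·m_2 + 1·m_3 = 6(Δ_2 - Δ_1) = -78
Natural end conditions: m_0 = m_3 = 0.
Solving: m_0 = 0, m_1 = 98/5, m_2 = -122/5, m_3 = 0.
On [1, 2], g'(x) = b_2 + 2c_2·(x - 1) + 3d_2·(x - 1)² with b_2 = Δ_2 - h_2(2m_2 + m_3)/6 = 32/15, c_2 = m_2/2 = -61/5, d_2 = (m_3 - m_2)/(6h_2) = 61/15. So g'(1) = 32/15.

2.1333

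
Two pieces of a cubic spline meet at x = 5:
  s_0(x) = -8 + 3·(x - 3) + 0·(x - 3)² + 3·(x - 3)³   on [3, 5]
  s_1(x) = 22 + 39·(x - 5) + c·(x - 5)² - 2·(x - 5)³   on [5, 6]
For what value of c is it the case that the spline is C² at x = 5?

18

s_0''(x) = 0 + 18·(x - 3), so s_0''(5) = 36. On the right, s_1''(5) = 2c, so c = 18.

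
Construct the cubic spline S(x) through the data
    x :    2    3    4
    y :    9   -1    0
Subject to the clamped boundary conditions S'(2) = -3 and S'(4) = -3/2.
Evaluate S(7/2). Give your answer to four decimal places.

Put m_i = S'' at the i-th knot. Here h = (1, 1) and Δ = (-10, 1), so the interior equations h_(i-1)·m_(i-1) + 2(h_(i-1)+h_i)·m_i + h_i·m_(i+1) = 6(Δ_i − Δ_(i-1)) read
  1·m_0 + 4·m_1 + 1·m_2 = 6(Δ_1 - Δ_0) = 66
Clamped end conditions give two more equations: 2h_0·m_0 + h_0·m_1 = 6(Δ_0 - S'(2)) = -42 and h_1·m_1 + 2h_1·m_2 = 6(S'(4) - Δ_1) = -15.
Solving the tridiagonal system: m_0 = -147/4, m_1 = 63/2, m_2 = -93/4.
On [3, 4], S(x) = -1 - 45/8·(x - 3) + 63/4·(x - 3)² - 73/8·(x - 3)³.
With (x - 3) = 1/2: S(7/2) = -65/64.

-1.0156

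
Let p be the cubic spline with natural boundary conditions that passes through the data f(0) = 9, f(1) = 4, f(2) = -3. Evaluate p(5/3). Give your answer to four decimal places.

-0.5185

Let m_i = p''(x_i). Step sizes h_i = 1, 1; slopes of the chords Δ_i = (y_(i+1) - y_i)/h_i = -5, -7.
  1·m_0 + 4·m_1 + 1·m_2 = 6(Δ_1 - Δ_0) = -12
Natural end conditions: m_0 = m_2 = 0.
Forward elimination and back-substitution give m_0 = 0, m_1 = -3, m_2 = 0.
On [1, 2], p(x) = 4 - 6·(x - 1) - 3/2·(x - 1)² + 1/2·(x - 1)³.
With (x - 1) = 2/3: p(5/3) = -14/27.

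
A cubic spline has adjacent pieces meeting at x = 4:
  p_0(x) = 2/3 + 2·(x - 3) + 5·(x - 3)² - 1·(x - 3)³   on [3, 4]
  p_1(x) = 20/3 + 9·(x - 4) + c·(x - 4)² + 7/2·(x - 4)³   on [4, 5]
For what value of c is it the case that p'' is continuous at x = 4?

p_0''(x) = 10 - 6·(x - 3), so p_0''(4) = 4. On the right, p_1''(4) = 2c, so c = 2.

2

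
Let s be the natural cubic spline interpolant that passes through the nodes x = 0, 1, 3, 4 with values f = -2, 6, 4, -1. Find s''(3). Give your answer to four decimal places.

With σ_i denoting the second derivative at x_i, h_i = 1, 2, 1, and Δ_i = (y_(i+1) − y_i)/h_i = 8, -1, -5:
  1·σ_0 + 6·σ_1 + 2·σ_2 = 6(Δ_1 - Δ_0) = -54
  2·σ_1 + 6·σ_2 + 1·σ_3 = 6(Δ_2 - Δ_1) = -24
Natural end conditions: σ_0 = σ_3 = 0.
Hence σ_0 = 0, σ_1 = -69/8, σ_2 = -9/8, σ_3 = 0.

-1.1250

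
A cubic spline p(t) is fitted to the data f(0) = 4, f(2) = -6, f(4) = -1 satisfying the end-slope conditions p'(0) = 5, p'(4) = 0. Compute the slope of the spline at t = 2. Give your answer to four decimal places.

Put M_i = p'' at the i-th knot. Here h = (2, 2) and Δ = (-5, 5/2), so the interior equations h_(i-1)·M_(i-1) + 2(h_(i-1)+h_i)·M_i + h_i·M_(i+1) = 6(Δ_i − Δ_(i-1)) read
  2·M_0 + 8·M_1 + 2·M_2 = 6(Δ_1 - Δ_0) = 45
Clamped end conditions give two more equations: 2h_0·M_0 + h_0·M_1 = 6(Δ_0 - p'(0)) = -60 and h_1·M_1 + 2h_1·M_2 = 6(p'(4) - Δ_1) = -15.
Solving the tridiagonal system: M_0 = -175/8, M_1 = 55/4, M_2 = -85/8.
On [2, 4], p'(t) = b_1 + 2c_1·(t - 2) + 3d_1·(t - 2)² with b_1 = Δ_1 - h_1(2M_1 + M_2)/6 = -25/8, c_1 = M_1/2 = 55/8, d_1 = (M_2 - M_1)/(6h_1) = -65/32. So p'(2) = -25/8.

-3.1250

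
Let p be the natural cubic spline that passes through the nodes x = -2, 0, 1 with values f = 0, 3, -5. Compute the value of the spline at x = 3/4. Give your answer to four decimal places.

-2.6289

Put M_i = p'' at the i-th knot. Here h = (2, 1) and Δ = (3/2, -8), so the interior equations h_(i-1)·M_(i-1) + 2(h_(i-1)+h_i)·M_i + h_i·M_(i+1) = 6(Δ_i − Δ_(i-1)) read
  2·M_0 + 6·M_1 + 1·M_2 = 6(Δ_1 - Δ_0) = -57
Natural end conditions: M_0 = M_2 = 0.
Hence M_0 = 0, M_1 = -19/2, M_2 = 0.
On [0, 1], p(x) = 3 - 29/6·x - 19/4·x² + 19/12·x³.
With x = 3/4: p(3/4) = -673/256.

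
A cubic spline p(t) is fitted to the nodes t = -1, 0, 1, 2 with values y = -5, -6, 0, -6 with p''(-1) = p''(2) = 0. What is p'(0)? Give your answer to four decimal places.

4.3333

Put M_i = p'' at the i-th knot. Here h = (1, 1, 1) and Δ = (-1, 6, -6), so the interior equations h_(i-1)·M_(i-1) + 2(h_(i-1)+h_i)·M_i + h_i·M_(i+1) = 6(Δ_i − Δ_(i-1)) read
  1·M_0 + 4·M_1 + 1·M_2 = 6(Δ_1 - Δ_0) = 42
  1·M_1 + 4·M_2 + 1·M_3 = 6(Δ_2 - Δ_1) = -72
Natural end conditions: M_0 = M_3 = 0.
Solving: M_0 = 0, M_1 = 16, M_2 = -22, M_3 = 0.
On [0, 1], p'(t) = b_1 + 2c_1·t + 3d_1·t² with b_1 = Δ_1 - h_1(2M_1 + M_2)/6 = 13/3, c_1 = M_1/2 = 8, d_1 = (M_2 - M_1)/(6h_1) = -19/3. So p'(0) = 13/3.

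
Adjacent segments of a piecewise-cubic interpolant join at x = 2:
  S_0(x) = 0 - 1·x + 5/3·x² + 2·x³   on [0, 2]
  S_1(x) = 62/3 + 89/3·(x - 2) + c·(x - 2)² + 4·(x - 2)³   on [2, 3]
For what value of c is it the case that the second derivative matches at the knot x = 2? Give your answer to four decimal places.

13.6667

S_0''(x) = 10/3 + 12·x, so S_0''(2) = 82/3. On the right, S_1''(2) = 2c, so c = 41/3.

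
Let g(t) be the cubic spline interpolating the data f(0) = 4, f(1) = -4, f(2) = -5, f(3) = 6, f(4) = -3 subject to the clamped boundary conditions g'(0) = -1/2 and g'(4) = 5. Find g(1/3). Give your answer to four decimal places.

Put σ_i = g'' at the i-th knot. Here h = (1, 1, 1, 1) and Δ = (-8, -1, 11, -9), so the interior equations h_(i-1)·σ_(i-1) + 2(h_(i-1)+h_i)·σ_i + h_i·σ_(i+1) = 6(Δ_i − Δ_(i-1)) read
  1·σ_0 + 4·σ_1 + 1·σ_2 = 6(Δ_1 - Δ_0) = 42
  1·σ_1 + 4·σ_2 + 1·σ_3 = 6(Δ_2 - Δ_1) = 72
  1·σ_2 + 4·σ_3 + 1·σ_4 = 6(Δ_3 - Δ_2) = -120
Clamped end conditions give two more equations: 2h_0·σ_0 + h_0·σ_1 = 6(Δ_0 - g'(0)) = -45 and h_3·σ_3 + 2h_3·σ_4 = 6(g'(4) - Δ_3) = 84.
Hence σ_0 = -1543/56, σ_1 = 283/28, σ_2 = 233/8, σ_3 = -1529/28, σ_4 = 3881/56.
On [0, 1], g(t) = 4 - 1/2·t - 1543/112·t² + 703/112·t³.
With t = 1/3: g(1/3) = 3833/1512.

2.5351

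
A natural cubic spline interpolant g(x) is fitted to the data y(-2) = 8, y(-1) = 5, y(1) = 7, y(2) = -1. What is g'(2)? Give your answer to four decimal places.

-9.9375

Let m_i = g''(x_i). Step sizes h_i = 1, 2, 1; slopes of the chords Δ_i = (y_(i+1) - y_i)/h_i = -3, 1, -8.
  1·m_0 + 6·m_1 + 2·m_2 = 6(Δ_1 - Δ_0) = 24
  2·m_1 + 6·m_2 + 1·m_3 = 6(Δ_2 - Δ_1) = -54
Natural end conditions: m_0 = m_3 = 0.
Solving the tridiagonal system: m_0 = 0, m_1 = 63/8, m_2 = -93/8, m_3 = 0.
On [1, 2], g'(x) = b_2 + 2c_2·(x - 1) + 3d_2·(x - 1)² with b_2 = Δ_2 - h_2(2m_2 + m_3)/6 = -33/8, c_2 = m_2/2 = -93/16, d_2 = (m_3 - m_2)/(6h_2) = 31/16. So g'(2) = -159/16.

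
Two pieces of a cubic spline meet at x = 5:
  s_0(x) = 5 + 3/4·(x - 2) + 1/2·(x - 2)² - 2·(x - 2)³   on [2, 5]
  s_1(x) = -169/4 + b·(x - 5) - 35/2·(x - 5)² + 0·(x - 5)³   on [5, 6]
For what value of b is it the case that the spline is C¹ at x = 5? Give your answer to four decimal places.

-50.2500

s_0'(x) = 3/4 + 1·(x - 2) - 6·(x - 2)², so s_0'(5) = -201/4. On the right, s_1'(5) = b, so b = -201/4.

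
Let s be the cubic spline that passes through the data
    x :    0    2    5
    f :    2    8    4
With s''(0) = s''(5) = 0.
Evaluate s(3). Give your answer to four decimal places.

Write m_i for s''(x_i). With h_i = 2, 3 and divided differences Δ_i = 3, -4/3, the continuity of s' gives the tridiagonal system
  2·m_0 + 10·m_1 + 3·m_2 = 6(Δ_1 - Δ_0) = -26
Natural end conditions: m_0 = m_2 = 0.
Hence m_0 = 0, m_1 = -13/5, m_2 = 0.
On [2, 5], s(x) = 8 + 19/15·(x - 2) - 13/10·(x - 2)² + 13/90·(x - 2)³.
With (x - 2) = 1: s(3) = 73/9.

8.1111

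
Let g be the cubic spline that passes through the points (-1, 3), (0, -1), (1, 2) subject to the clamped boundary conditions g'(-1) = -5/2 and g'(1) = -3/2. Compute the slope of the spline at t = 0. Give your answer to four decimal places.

0.2500

Put M_i = g'' at the i-th knot. Here h = (1, 1) and Δ = (-4, 3), so the interior equations h_(i-1)·M_(i-1) + 2(h_(i-1)+h_i)·M_i + h_i·M_(i+1) = 6(Δ_i − Δ_(i-1)) read
  1·M_0 + 4·M_1 + 1·M_2 = 6(Δ_1 - Δ_0) = 42
Clamped end conditions give two more equations: 2h_0·M_0 + h_0·M_1 = 6(Δ_0 - g'(-1)) = -9 and h_1·M_1 + 2h_1·M_2 = 6(g'(1) - Δ_1) = -27.
Solving: M_0 = -29/2, M_1 = 20, M_2 = -47/2.
On [0, 1], g'(t) = b_1 + 2c_1·t + 3d_1·t² with b_1 = Δ_1 - h_1(2M_1 + M_2)/6 = 1/4, c_1 = M_1/2 = 10, d_1 = (M_2 - M_1)/(6h_1) = -29/4. So g'(0) = 1/4.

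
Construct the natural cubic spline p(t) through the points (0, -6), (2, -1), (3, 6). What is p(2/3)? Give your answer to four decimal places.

-5.2222

With σ_i denoting the second derivative at x_i, h_i = 2, 1, and Δ_i = (y_(i+1) − y_i)/h_i = 5/2, 7:
  2·σ_0 + 6·σ_1 + 1·σ_2 = 6(Δ_1 - Δ_0) = 27
Natural end conditions: σ_0 = σ_2 = 0.
Hence σ_0 = 0, σ_1 = 9/2, σ_2 = 0.
On [0, 2], p(t) = -6 + 1·t + 0·t² + 3/8·t³.
With t = 2/3: p(2/3) = -47/9.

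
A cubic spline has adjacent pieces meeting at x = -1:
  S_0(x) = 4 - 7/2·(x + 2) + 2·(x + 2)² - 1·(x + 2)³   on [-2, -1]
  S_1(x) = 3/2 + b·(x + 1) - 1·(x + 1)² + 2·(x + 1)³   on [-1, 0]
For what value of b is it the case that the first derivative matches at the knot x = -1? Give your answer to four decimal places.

S_0'(x) = -7/2 + 4·(x + 2) - 3·(x + 2)², so S_0'(-1) = -5/2. On the right, S_1'(-1) = b, so b = -5/2.

-2.5000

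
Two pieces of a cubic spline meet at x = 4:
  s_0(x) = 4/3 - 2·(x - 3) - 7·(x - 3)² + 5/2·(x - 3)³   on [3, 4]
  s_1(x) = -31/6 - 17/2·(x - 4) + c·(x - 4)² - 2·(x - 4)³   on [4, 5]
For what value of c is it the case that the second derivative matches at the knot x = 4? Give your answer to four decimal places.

s_0''(x) = -14 + 15·(x - 3), so s_0''(4) = 1. On the right, s_1''(4) = 2c, so c = 1/2.

0.5000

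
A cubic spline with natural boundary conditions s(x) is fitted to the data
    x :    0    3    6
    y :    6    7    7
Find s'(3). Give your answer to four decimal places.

0.1667

With m_i denoting the second derivative at x_i, h_i = 3, 3, and Δ_i = (y_(i+1) − y_i)/h_i = 1/3, 0:
  3·m_0 + 12·m_1 + 3·m_2 = 6(Δ_1 - Δ_0) = -2
Natural end conditions: m_0 = m_2 = 0.
Solving the tridiagonal system: m_0 = 0, m_1 = -1/6, m_2 = 0.
On [3, 6], s'(x) = b_1 + 2c_1·(x - 3) + 3d_1·(x - 3)² with b_1 = Δ_1 - h_1(2m_1 + m_2)/6 = 1/6, c_1 = m_1/2 = -1/12, d_1 = (m_2 - m_1)/(6h_1) = 1/108. So s'(3) = 1/6.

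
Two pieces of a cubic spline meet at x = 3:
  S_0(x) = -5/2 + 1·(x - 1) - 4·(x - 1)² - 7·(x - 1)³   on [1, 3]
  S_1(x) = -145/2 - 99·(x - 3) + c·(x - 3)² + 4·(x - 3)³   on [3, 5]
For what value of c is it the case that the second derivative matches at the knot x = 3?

S_0''(x) = -8 - 42·(x - 1), so S_0''(3) = -92. On the right, S_1''(3) = 2c, so c = -46.

-46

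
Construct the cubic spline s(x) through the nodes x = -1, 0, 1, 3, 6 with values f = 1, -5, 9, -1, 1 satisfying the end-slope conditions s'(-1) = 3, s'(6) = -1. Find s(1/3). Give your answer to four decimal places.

-1.9259

Write M_i for s''(x_i). With h_i = 1, 1, 2, 3 and divided differences Δ_i = -6, 14, -5, 2/3, the continuity of s' gives the tridiagonal system
  1·M_0 + 4·M_1 + 1·M_2 = 6(Δ_1 - Δ_0) = 120
  1·M_1 + 6·M_2 + 2·M_3 = 6(Δ_2 - Δ_1) = -114
  2·M_2 + 10·M_3 + 3·M_4 = 6(Δ_3 - Δ_2) = 34
Clamped end conditions give two more equations: 2h_0·M_0 + h_0·M_1 = 6(Δ_0 - s'(-1)) = -54 and h_3·M_3 + 2h_3·M_4 = 6(s'(6) - Δ_3) = -10.
Solving: M_0 = -105/2, M_1 = 51, M_2 = -63/2, M_3 = 12, M_4 = -23/3.
On [0, 1], s(x) = -5 + 9/4·x + 51/2·x² - 55/4·x³.
With x = 1/3: s(1/3) = -52/27.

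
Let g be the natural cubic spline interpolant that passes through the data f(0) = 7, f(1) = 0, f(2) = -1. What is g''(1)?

Write σ_i for g''(x_i). With h_i = 1, 1 and divided differences Δ_i = -7, -1, the continuity of g' gives the tridiagonal system
  1·σ_0 + 4·σ_1 + 1·σ_2 = 6(Δ_1 - Δ_0) = 36
Natural end conditions: σ_0 = σ_2 = 0.
Solving the tridiagonal system: σ_0 = 0, σ_1 = 9, σ_2 = 0.

9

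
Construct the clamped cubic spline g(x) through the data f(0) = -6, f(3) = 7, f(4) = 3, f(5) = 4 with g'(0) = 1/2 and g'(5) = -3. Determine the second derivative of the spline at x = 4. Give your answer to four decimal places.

With σ_i denoting the second derivative at x_i, h_i = 3, 1, 1, and Δ_i = (y_(i+1) − y_i)/h_i = 13/3, -4, 1:
  3·σ_0 + 8·σ_1 + 1·σ_2 = 6(Δ_1 - Δ_0) = -50
  1·σ_1 + 4·σ_2 + 1·σ_3 = 6(Δ_2 - Δ_1) = 30
Clamped end conditions give two more equations: 2h_0·σ_0 + h_0·σ_1 = 6(Δ_0 - g'(0)) = 23 and h_2·σ_2 + 2h_2·σ_3 = 6(g'(5) - Δ_2) = -24.
Solving the tridiagonal system: σ_0 = 848/87, σ_1 = -343/29, σ_2 = 446/29, σ_3 = -571/29.

15.3793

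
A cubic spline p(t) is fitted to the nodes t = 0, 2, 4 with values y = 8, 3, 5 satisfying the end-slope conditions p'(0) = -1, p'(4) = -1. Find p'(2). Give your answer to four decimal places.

-0.6250

Write M_i for p''(x_i). With h_i = 2, 2 and divided differences Δ_i = -5/2, 1, the continuity of p' gives the tridiagonal system
  2·M_0 + 8·M_1 + 2·M_2 = 6(Δ_1 - Δ_0) = 21
Clamped end conditions give two more equations: 2h_0·M_0 + h_0·M_1 = 6(Δ_0 - p'(0)) = -9 and h_1·M_1 + 2h_1·M_2 = 6(p'(4) - Δ_1) = -12.
Solving: M_0 = -39/8, M_1 = 21/4, M_2 = -45/8.
On [2, 4], p'(t) = b_1 + 2c_1·(t - 2) + 3d_1·(t - 2)² with b_1 = Δ_1 - h_1(2M_1 + M_2)/6 = -5/8, c_1 = M_1/2 = 21/8, d_1 = (M_2 - M_1)/(6h_1) = -29/32. So p'(2) = -5/8.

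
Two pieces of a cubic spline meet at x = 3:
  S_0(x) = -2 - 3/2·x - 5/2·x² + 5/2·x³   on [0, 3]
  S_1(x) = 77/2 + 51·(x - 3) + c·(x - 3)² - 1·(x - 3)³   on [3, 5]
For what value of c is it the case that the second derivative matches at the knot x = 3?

S_0''(x) = -5 + 15·x, so S_0''(3) = 40. On the right, S_1''(3) = 2c, so c = 20.

20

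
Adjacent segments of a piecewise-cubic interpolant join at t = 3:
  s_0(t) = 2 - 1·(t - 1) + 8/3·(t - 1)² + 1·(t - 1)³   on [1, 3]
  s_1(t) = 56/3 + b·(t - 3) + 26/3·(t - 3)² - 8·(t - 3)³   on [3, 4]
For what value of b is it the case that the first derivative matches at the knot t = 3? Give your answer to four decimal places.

21.6667

s_0'(t) = -1 + 16/3·(t - 1) + 3·(t - 1)², so s_0'(3) = 65/3. On the right, s_1'(3) = b, so b = 65/3.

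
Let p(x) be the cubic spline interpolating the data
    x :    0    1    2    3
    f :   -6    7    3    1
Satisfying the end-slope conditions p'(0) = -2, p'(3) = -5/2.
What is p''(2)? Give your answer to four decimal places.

With M_i denoting the second derivative at x_i, h_i = 1, 1, 1, and Δ_i = (y_(i+1) − y_i)/h_i = 13, -4, -2:
  1·M_0 + 4·M_1 + 1·M_2 = 6(Δ_1 - Δ_0) = -102
  1·M_1 + 4·M_2 + 1·M_3 = 6(Δ_2 - Δ_1) = 12
Clamped end conditions give two more equations: 2h_0·M_0 + h_0·M_1 = 6(Δ_0 - p'(0)) = 90 and h_2·M_2 + 2h_2·M_3 = 6(p'(3) - Δ_2) = -3.
Forward elimination and back-substitution give M_0 = 1027/15, M_1 = -704/15, M_2 = 259/15, M_3 = -152/15.

17.2667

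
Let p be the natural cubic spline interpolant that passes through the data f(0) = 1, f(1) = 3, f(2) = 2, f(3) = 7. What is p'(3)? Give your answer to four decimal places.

6.8000

Write M_i for p''(x_i). With h_i = 1, 1, 1 and divided differences Δ_i = 2, -1, 5, the continuity of p' gives the tridiagonal system
  1·M_0 + 4·M_1 + 1·M_2 = 6(Δ_1 - Δ_0) = -18
  1·M_1 + 4·M_2 + 1·M_3 = 6(Δ_2 - Δ_1) = 36
Natural end conditions: M_0 = M_3 = 0.
Solving: M_0 = 0, M_1 = -36/5, M_2 = 54/5, M_3 = 0.
On [2, 3], p'(x) = b_2 + 2c_2·(x - 2) + 3d_2·(x - 2)² with b_2 = Δ_2 - h_2(2M_2 + M_3)/6 = 7/5, c_2 = M_2/2 = 27/5, d_2 = (M_3 - M_2)/(6h_2) = -9/5. So p'(3) = 34/5.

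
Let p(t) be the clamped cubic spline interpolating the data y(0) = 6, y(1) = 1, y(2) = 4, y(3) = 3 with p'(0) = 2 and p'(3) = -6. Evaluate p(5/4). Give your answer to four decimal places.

Put σ_i = p'' at the i-th knot. Here h = (1, 1, 1) and Δ = (-5, 3, -1), so the interior equations h_(i-1)·σ_(i-1) + 2(h_(i-1)+h_i)·σ_i + h_i·σ_(i+1) = 6(Δ_i − Δ_(i-1)) read
  1·σ_0 + 4·σ_1 + 1·σ_2 = 6(Δ_1 - Δ_0) = 48
  1·σ_1 + 4·σ_2 + 1·σ_3 = 6(Δ_2 - Δ_1) = -24
Clamped end conditions give two more equations: 2h_0·σ_0 + h_0·σ_1 = 6(Δ_0 - p'(0)) = -42 and h_2·σ_2 + 2h_2·σ_3 = 6(p'(3) - Δ_2) = -30.
Solving the tridiagonal system: σ_0 = -482/15, σ_1 = 334/15, σ_2 = -134/15, σ_3 = -158/15.
On [1, 2], p(t) = 1 - 44/15·(t - 1) + 167/15·(t - 1)² - 26/5·(t - 1)³.
With (t - 1) = 1/4: p(5/4) = 141/160.

0.8813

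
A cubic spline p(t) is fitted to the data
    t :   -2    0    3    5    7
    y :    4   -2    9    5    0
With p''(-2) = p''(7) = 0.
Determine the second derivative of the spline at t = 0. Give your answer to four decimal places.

Let M_i = p''(x_i). Step sizes h_i = 2, 3, 2, 2; slopes of the chords Δ_i = (y_(i+1) - y_i)/h_i = -3, 11/3, -2, -5/2.
  2·M_0 + 10·M_1 + 3·M_2 = 6(Δ_1 - Δ_0) = 40
  3·M_1 + 10·M_2 + 2·M_3 = 6(Δ_2 - Δ_1) = -34
  2·M_2 + 8·M_3 + 2·M_4 = 6(Δ_3 - Δ_2) = -3
Natural end conditions: M_0 = M_4 = 0.
Forward elimination and back-substitution give M_0 = 0, M_1 = 1919/344, M_2 = -905/172, M_3 = 647/688, M_4 = 0.

5.5785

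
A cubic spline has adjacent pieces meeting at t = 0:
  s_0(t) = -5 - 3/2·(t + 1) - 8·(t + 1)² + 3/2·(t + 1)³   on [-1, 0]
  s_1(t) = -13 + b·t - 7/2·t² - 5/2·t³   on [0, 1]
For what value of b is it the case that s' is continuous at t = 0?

-13

s_0'(t) = -3/2 - 16·(t + 1) + 9/2·(t + 1)², so s_0'(0) = -13. On the right, s_1'(0) = b, so b = -13.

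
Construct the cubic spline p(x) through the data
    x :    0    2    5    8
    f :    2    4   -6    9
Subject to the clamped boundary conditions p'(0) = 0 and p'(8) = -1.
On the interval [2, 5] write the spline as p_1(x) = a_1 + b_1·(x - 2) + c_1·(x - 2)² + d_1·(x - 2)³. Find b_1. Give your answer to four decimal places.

-1.4737

Put m_i = p'' at the i-th knot. Here h = (2, 3, 3) and Δ = (1, -10/3, 5), so the interior equations h_(i-1)·m_(i-1) + 2(h_(i-1)+h_i)·m_i + h_i·m_(i+1) = 6(Δ_i − Δ_(i-1)) read
  2·m_0 + 10·m_1 + 3·m_2 = 6(Δ_1 - Δ_0) = -26
  3·m_1 + 12·m_2 + 3·m_3 = 6(Δ_2 - Δ_1) = 50
Clamped end conditions give two more equations: 2h_0·m_0 + h_0·m_1 = 6(Δ_0 - p'(0)) = 6 and h_2·m_2 + 2h_2·m_3 = 6(p'(8) - Δ_2) = -36.
Forward elimination and back-substitution give m_0 = 85/19, m_1 = -113/19, m_2 = 466/57, m_3 = -575/57.
On [2, 5], with p_1(x) = a_1 + b_1·(x - 2) + c_1·(x - 2)² + d_1·(x - 2)³: c_1 = m_1/2 = -113/38, d_1 = (m_2 - m_1)/(6h_1) = 805/1026, b_1 = Δ_1 - h_1(2m_1 + m_2)/6 = -28/19.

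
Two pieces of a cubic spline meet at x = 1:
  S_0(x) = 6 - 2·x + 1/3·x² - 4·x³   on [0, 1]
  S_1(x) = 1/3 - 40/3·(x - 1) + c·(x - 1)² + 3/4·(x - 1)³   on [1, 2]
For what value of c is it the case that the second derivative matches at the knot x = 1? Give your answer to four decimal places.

S_0''(x) = 2/3 - 24·x, so S_0''(1) = -70/3. On the right, S_1''(1) = 2c, so c = -35/3.

-11.6667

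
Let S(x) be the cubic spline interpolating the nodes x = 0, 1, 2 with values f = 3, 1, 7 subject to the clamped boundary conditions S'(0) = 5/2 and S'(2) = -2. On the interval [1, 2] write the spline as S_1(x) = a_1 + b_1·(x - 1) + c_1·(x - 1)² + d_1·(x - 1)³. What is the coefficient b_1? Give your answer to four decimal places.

2.8750

Put M_i = S'' at the i-th knot. Here h = (1, 1) and Δ = (-2, 6), so the interior equations h_(i-1)·M_(i-1) + 2(h_(i-1)+h_i)·M_i + h_i·M_(i+1) = 6(Δ_i − Δ_(i-1)) read
  1·M_0 + 4·M_1 + 1·M_2 = 6(Δ_1 - Δ_0) = 48
Clamped end conditions give two more equations: 2h_0·M_0 + h_0·M_1 = 6(Δ_0 - S'(0)) = -27 and h_1·M_1 + 2h_1·M_2 = 6(S'(2) - Δ_1) = -48.
Hence M_0 = -111/4, M_1 = 57/2, M_2 = -153/4.
On [1, 2], with S_1(x) = a_1 + b_1·(x - 1) + c_1·(x - 1)² + d_1·(x - 1)³: c_1 = M_1/2 = 57/4, d_1 = (M_2 - M_1)/(6h_1) = -89/8, b_1 = Δ_1 - h_1(2M_1 + M_2)/6 = 23/8.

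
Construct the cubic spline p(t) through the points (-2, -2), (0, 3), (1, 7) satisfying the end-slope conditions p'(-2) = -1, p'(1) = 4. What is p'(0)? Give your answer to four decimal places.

Write m_i for p''(x_i). With h_i = 2, 1 and divided differences Δ_i = 5/2, 4, the continuity of p' gives the tridiagonal system
  2·m_0 + 6·m_1 + 1·m_2 = 6(Δ_1 - Δ_0) = 9
Clamped end conditions give two more equations: 2h_0·m_0 + h_0·m_1 = 6(Δ_0 - p'(-2)) = 21 and h_1·m_1 + 2h_1·m_2 = 6(p'(1) - Δ_1) = 0.
Forward elimination and back-substitution give m_0 = 65/12, m_1 = -1/3, m_2 = 1/6.
On [0, 1], p'(t) = b_1 + 2c_1·t + 3d_1·t² with b_1 = Δ_1 - h_1(2m_1 + m_2)/6 = 49/12, c_1 = m_1/2 = -1/6, d_1 = (m_2 - m_1)/(6h_1) = 1/12. So p'(0) = 49/12.

4.0833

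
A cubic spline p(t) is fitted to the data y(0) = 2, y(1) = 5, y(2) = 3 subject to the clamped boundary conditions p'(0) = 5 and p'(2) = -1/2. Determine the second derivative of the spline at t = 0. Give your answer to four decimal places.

Put σ_i = p'' at the i-th knot. Here h = (1, 1) and Δ = (3, -2), so the interior equations h_(i-1)·σ_(i-1) + 2(h_(i-1)+h_i)·σ_i + h_i·σ_(i+1) = 6(Δ_i − Δ_(i-1)) read
  1·σ_0 + 4·σ_1 + 1·σ_2 = 6(Δ_1 - Δ_0) = -30
Clamped end conditions give two more equations: 2h_0·σ_0 + h_0·σ_1 = 6(Δ_0 - p'(0)) = -12 and h_1·σ_1 + 2h_1·σ_2 = 6(p'(2) - Δ_1) = 9.
Hence σ_0 = -5/4, σ_1 = -19/2, σ_2 = 37/4.

-1.2500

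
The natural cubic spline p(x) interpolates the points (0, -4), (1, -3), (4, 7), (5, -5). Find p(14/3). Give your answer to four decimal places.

Put M_i = p'' at the i-th knot. Here h = (1, 3, 1) and Δ = (1, 10/3, -12), so the interior equations h_(i-1)·M_(i-1) + 2(h_(i-1)+h_i)·M_i + h_i·M_(i+1) = 6(Δ_i − Δ_(i-1)) read
  1·M_0 + 8·M_1 + 3·M_2 = 6(Δ_1 - Δ_0) = 14
  3·M_1 + 8·M_2 + 1·M_3 = 6(Δ_2 - Δ_1) = -92
Natural end conditions: M_0 = M_3 = 0.
Solving: M_0 = 0, M_1 = 388/55, M_2 = -778/55, M_3 = 0.
On [4, 5], p(x) = 7 - 1202/165·(x - 4) - 389/55·(x - 4)² + 389/165·(x - 4)³.
With (x - 4) = 2/3: p(14/3) = -1343/4455.

-0.3015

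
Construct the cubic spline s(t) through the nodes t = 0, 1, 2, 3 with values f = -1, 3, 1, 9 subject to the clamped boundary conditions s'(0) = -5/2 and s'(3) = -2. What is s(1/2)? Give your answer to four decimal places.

0.5708

Let m_i = s''(x_i). Step sizes h_i = 1, 1, 1; slopes of the chords Δ_i = (y_(i+1) - y_i)/h_i = 4, -2, 8.
  1·m_0 + 4·m_1 + 1·m_2 = 6(Δ_1 - Δ_0) = -36
  1·m_1 + 4·m_2 + 1·m_3 = 6(Δ_2 - Δ_1) = 60
Clamped end conditions give two more equations: 2h_0·m_0 + h_0·m_1 = 6(Δ_0 - s'(0)) = 39 and h_2·m_2 + 2h_2·m_3 = 6(s'(3) - Δ_2) = -60.
Hence m_0 = 482/15, m_1 = -379/15, m_2 = 494/15, m_3 = -697/15.
On [0, 1], s(t) = -1 - 5/2·t + 241/15·t² - 287/30·t³.
With t = 1/2: s(1/2) = 137/240.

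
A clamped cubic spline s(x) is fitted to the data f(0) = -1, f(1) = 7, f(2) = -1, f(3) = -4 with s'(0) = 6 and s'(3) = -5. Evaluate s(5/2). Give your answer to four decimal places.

-2.7583

Let M_i = s''(x_i). Step sizes h_i = 1, 1, 1; slopes of the chords Δ_i = (y_(i+1) - y_i)/h_i = 8, -8, -3.
  1·M_0 + 4·M_1 + 1·M_2 = 6(Δ_1 - Δ_0) = -96
  1·M_1 + 4·M_2 + 1·M_3 = 6(Δ_2 - Δ_1) = 30
Clamped end conditions give two more equations: 2h_0·M_0 + h_0·M_1 = 6(Δ_0 - s'(0)) = 12 and h_2·M_2 + 2h_2·M_3 = 6(s'(3) - Δ_2) = -12.
Solving the tridiagonal system: M_0 = 352/15, M_1 = -524/15, M_2 = 304/15, M_3 = -242/15.
On [2, 3], s(x) = -1 - 106/15·(x - 2) + 152/15·(x - 2)² - 91/15·(x - 2)³.
With (x - 2) = 1/2: s(5/2) = -331/120.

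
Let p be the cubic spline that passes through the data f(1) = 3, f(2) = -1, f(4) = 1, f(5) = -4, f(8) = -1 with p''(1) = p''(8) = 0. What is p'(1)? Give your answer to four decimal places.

-5.3720

Let M_i = p''(x_i). Step sizes h_i = 1, 2, 1, 3; slopes of the chords Δ_i = (y_(i+1) - y_i)/h_i = -4, 1, -5, 1.
  1·M_0 + 6·M_1 + 2·M_2 = 6(Δ_1 - Δ_0) = 30
  2·M_1 + 6·M_2 + 1·M_3 = 6(Δ_2 - Δ_1) = -36
  1·M_2 + 8·M_3 + 3·M_4 = 6(Δ_3 - Δ_2) = 36
Natural end conditions: M_0 = M_4 = 0.
Forward elimination and back-substitution give M_0 = 0, M_1 = 1029/125, M_2 = -1212/125, M_3 = 714/125, M_4 = 0.
On [1, 2], p'(x) = b_0 + 2c_0·(x - 1) + 3d_0·(x - 1)² with b_0 = Δ_0 - h_0(2M_0 + M_1)/6 = -1343/250, c_0 = M_0/2 = 0, d_0 = (M_1 - M_0)/(6h_0) = 343/250. So p'(1) = -1343/250.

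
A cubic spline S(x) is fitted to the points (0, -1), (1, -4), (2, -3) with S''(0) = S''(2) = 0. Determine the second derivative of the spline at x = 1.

6

With M_i denoting the second derivative at x_i, h_i = 1, 1, and Δ_i = (y_(i+1) − y_i)/h_i = -3, 1:
  1·M_0 + 4·M_1 + 1·M_2 = 6(Δ_1 - Δ_0) = 24
Natural end conditions: M_0 = M_2 = 0.
Solving: M_0 = 0, M_1 = 6, M_2 = 0.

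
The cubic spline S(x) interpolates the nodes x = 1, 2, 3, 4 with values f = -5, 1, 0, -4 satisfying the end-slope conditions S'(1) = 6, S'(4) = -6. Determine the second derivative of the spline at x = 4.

-6

With M_i denoting the second derivative at x_i, h_i = 1, 1, 1, and Δ_i = (y_(i+1) − y_i)/h_i = 6, -1, -4:
  1·M_0 + 4·M_1 + 1·M_2 = 6(Δ_1 - Δ_0) = -42
  1·M_1 + 4·M_2 + 1·M_3 = 6(Δ_2 - Δ_1) = -18
Clamped end conditions give two more equations: 2h_0·M_0 + h_0·M_1 = 6(Δ_0 - S'(1)) = 0 and h_2·M_2 + 2h_2·M_3 = 6(S'(4) - Δ_2) = -12.
Solving the tridiagonal system: M_0 = 6, M_1 = -12, M_2 = 0, M_3 = -6.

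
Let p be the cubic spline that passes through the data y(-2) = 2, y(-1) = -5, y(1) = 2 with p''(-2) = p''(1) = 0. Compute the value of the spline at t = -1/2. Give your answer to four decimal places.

-5.5469

Let m_i = p''(x_i). Step sizes h_i = 1, 2; slopes of the chords Δ_i = (y_(i+1) - y_i)/h_i = -7, 7/2.
  1·m_0 + 6·m_1 + 2·m_2 = 6(Δ_1 - Δ_0) = 63
Natural end conditions: m_0 = m_2 = 0.
Forward elimination and back-substitution give m_0 = 0, m_1 = 21/2, m_2 = 0.
On [-1, 1], p(t) = -5 - 7/2·(t + 1) + 21/4·(t + 1)² - 7/8·(t + 1)³.
With (t + 1) = 1/2: p(-1/2) = -355/64.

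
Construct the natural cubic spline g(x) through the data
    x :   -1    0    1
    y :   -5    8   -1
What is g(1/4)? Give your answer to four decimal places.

Let m_i = g''(x_i). Step sizes h_i = 1, 1; slopes of the chords Δ_i = (y_(i+1) - y_i)/h_i = 13, -9.
  1·m_0 + 4·m_1 + 1·m_2 = 6(Δ_1 - Δ_0) = -132
Natural end conditions: m_0 = m_2 = 0.
Forward elimination and back-substitution give m_0 = 0, m_1 = -33, m_2 = 0.
On [0, 1], g(x) = 8 + 2·x - 33/2·x² + 11/2·x³.
With x = 1/4: g(1/4) = 967/128.

7.5547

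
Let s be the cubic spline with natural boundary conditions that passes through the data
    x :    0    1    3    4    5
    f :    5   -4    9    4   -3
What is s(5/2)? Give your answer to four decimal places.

Let σ_i = s''(x_i). Step sizes h_i = 1, 2, 1, 1; slopes of the chords Δ_i = (y_(i+1) - y_i)/h_i = -9, 13/2, -5, -7.
  1·σ_0 + 6·σ_1 + 2·σ_2 = 6(Δ_1 - Δ_0) = 93
  2·σ_1 + 6·σ_2 + 1·σ_3 = 6(Δ_2 - Δ_1) = -69
  1·σ_2 + 4·σ_3 + 1·σ_4 = 6(Δ_3 - Δ_2) = -12
Natural end conditions: σ_0 = σ_4 = 0.
Solving: σ_0 = 0, σ_1 = 2667/122, σ_2 = -1164/61, σ_3 = 108/61, σ_4 = 0.
On [1, 3], s(x) = -4 - 209/122·(x - 1) + 2667/244·(x - 1)² - 1665/488·(x - 1)³.
With (x - 1) = 3/2: s(5/2) = 25409/3904.

6.5085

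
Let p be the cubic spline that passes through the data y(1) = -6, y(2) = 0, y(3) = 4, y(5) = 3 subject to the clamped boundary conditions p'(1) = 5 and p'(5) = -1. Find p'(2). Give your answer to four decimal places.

With M_i denoting the second derivative at x_i, h_i = 1, 1, 2, and Δ_i = (y_(i+1) − y_i)/h_i = 6, 4, -1/2:
  1·M_0 + 4·M_1 + 1·M_2 = 6(Δ_1 - Δ_0) = -12
  1·M_1 + 6·M_2 + 2·M_3 = 6(Δ_2 - Δ_1) = -27
Clamped end conditions give two more equations: 2h_0·M_0 + h_0·M_1 = 6(Δ_0 - p'(1)) = 6 and h_2·M_2 + 2h_2·M_3 = 6(p'(5) - Δ_2) = -3.
Solving the tridiagonal system: M_0 = 9/2, M_1 = -3, M_2 = -9/2, M_3 = 3/2.
On [2, 3], p'(t) = b_1 + 2c_1·(t - 2) + 3d_1·(t - 2)² with b_1 = Δ_1 - h_1(2M_1 + M_2)/6 = 23/4, c_1 = M_1/2 = -3/2, d_1 = (M_2 - M_1)/(6h_1) = -1/4. So p'(2) = 23/4.

5.7500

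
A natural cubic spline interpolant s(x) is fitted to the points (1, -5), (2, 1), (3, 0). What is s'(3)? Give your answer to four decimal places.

With M_i denoting the second derivative at x_i, h_i = 1, 1, and Δ_i = (y_(i+1) − y_i)/h_i = 6, -1:
  1·M_0 + 4·M_1 + 1·M_2 = 6(Δ_1 - Δ_0) = -42
Natural end conditions: M_0 = M_2 = 0.
Hence M_0 = 0, M_1 = -21/2, M_2 = 0.
On [2, 3], s'(x) = b_1 + 2c_1·(x - 2) + 3d_1·(x - 2)² with b_1 = Δ_1 - h_1(2M_1 + M_2)/6 = 5/2, c_1 = M_1/2 = -21/4, d_1 = (M_2 - M_1)/(6h_1) = 7/4. So s'(3) = -11/4.

-2.7500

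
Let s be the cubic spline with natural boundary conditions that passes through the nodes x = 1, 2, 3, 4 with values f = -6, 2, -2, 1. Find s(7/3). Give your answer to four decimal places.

With M_i denoting the second derivative at x_i, h_i = 1, 1, 1, and Δ_i = (y_(i+1) − y_i)/h_i = 8, -4, 3:
  1·M_0 + 4·M_1 + 1·M_2 = 6(Δ_1 - Δ_0) = -72
  1·M_1 + 4·M_2 + 1·M_3 = 6(Δ_2 - Δ_1) = 42
Natural end conditions: M_0 = M_3 = 0.
Solving the tridiagonal system: M_0 = 0, M_1 = -22, M_2 = 16, M_3 = 0.
On [2, 3], s(x) = 2 + 2/3·(x - 2) - 11·(x - 2)² + 19/3·(x - 2)³.
With (x - 2) = 1/3: s(7/3) = 100/81.

1.2346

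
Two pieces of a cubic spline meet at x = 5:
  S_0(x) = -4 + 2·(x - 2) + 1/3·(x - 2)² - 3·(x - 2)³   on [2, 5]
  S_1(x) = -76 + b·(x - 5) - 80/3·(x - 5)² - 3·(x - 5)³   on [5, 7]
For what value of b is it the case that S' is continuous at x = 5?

S_0'(x) = 2 + 2/3·(x - 2) - 9·(x - 2)², so S_0'(5) = -77. On the right, S_1'(5) = b, so b = -77.

-77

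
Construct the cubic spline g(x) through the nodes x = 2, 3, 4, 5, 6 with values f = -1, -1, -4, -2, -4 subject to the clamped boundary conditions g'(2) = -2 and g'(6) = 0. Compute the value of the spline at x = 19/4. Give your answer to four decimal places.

With σ_i denoting the second derivative at x_i, h_i = 1, 1, 1, 1, and Δ_i = (y_(i+1) − y_i)/h_i = 0, -3, 2, -2:
  1·σ_0 + 4·σ_1 + 1·σ_2 = 6(Δ_1 - Δ_0) = -18
  1·σ_1 + 4·σ_2 + 1·σ_3 = 6(Δ_2 - Δ_1) = 30
  1·σ_2 + 4·σ_3 + 1·σ_4 = 6(Δ_3 - Δ_2) = -24
Clamped end conditions give two more equations: 2h_0·σ_0 + h_0·σ_1 = 6(Δ_0 - g'(2)) = 12 and h_3·σ_3 + 2h_3·σ_4 = 6(g'(6) - Δ_3) = 12.
Solving the tridiagonal system: σ_0 = 317/28, σ_1 = -149/14, σ_2 = 53/4, σ_3 = -173/14, σ_4 = 341/28.
On [4, 5], g(x) = -4 - 5/14·(x - 4) + 53/8·(x - 4)² - 239/56·(x - 4)³.
With (x - 4) = 3/4: g(19/4) = -1199/512.

-2.3418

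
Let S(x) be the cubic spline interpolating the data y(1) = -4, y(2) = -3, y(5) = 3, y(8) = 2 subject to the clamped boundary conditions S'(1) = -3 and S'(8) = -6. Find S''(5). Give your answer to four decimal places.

0.5806

Let σ_i = S''(x_i). Step sizes h_i = 1, 3, 3; slopes of the chords Δ_i = (y_(i+1) - y_i)/h_i = 1, 2, -1/3.
  1·σ_0 + 8·σ_1 + 3·σ_2 = 6(Δ_1 - Δ_0) = 6
  3·σ_1 + 12·σ_2 + 3·σ_3 = 6(Δ_2 - Δ_1) = -14
Clamped end conditions give two more equations: 2h_0·σ_0 + h_0·σ_1 = 6(Δ_0 - S'(1)) = 24 and h_2·σ_2 + 2h_2·σ_3 = 6(S'(8) - Δ_2) = -34.
Solving: σ_0 = 388/31, σ_1 = -32/31, σ_2 = 18/31, σ_3 = -554/93.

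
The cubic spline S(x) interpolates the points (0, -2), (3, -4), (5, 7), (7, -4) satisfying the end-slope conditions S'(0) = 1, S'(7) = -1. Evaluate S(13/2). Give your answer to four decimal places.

Let m_i = S''(x_i). Step sizes h_i = 3, 2, 2; slopes of the chords Δ_i = (y_(i+1) - y_i)/h_i = -2/3, 11/2, -11/2.
  3·m_0 + 10·m_1 + 2·m_2 = 6(Δ_1 - Δ_0) = 37
  2·m_1 + 8·m_2 + 2·m_3 = 6(Δ_2 - Δ_1) = -66
Clamped end conditions give two more equations: 2h_0·m_0 + h_0·m_1 = 6(Δ_0 - S'(0)) = -10 and h_2·m_2 + 2h_2·m_3 = 6(S'(7) - Δ_2) = 27.
Solving: m_0 = -638/111, m_1 = 302/37, m_2 = -1013/74, m_3 = 503/37.
On [5, 7], S(x) = 7 - 67/74·(x - 5) - 1013/148·(x - 5)² + 673/296·(x - 5)³.
With (x - 5) = 3/2: S(13/2) = -4937/2368.

-2.0849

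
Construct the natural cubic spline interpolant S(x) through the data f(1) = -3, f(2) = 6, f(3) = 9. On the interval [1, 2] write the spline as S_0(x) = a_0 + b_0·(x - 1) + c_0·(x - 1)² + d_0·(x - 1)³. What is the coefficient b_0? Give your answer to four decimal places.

10.5000

Let M_i = S''(x_i). Step sizes h_i = 1, 1; slopes of the chords Δ_i = (y_(i+1) - y_i)/h_i = 9, 3.
  1·M_0 + 4·M_1 + 1·M_2 = 6(Δ_1 - Δ_0) = -36
Natural end conditions: M_0 = M_2 = 0.
Solving: M_0 = 0, M_1 = -9, M_2 = 0.
On [1, 2], with S_0(x) = a_0 + b_0·(x - 1) + c_0·(x - 1)² + d_0·(x - 1)³: c_0 = M_0/2 = 0, d_0 = (M_1 - M_0)/(6h_0) = -3/2, b_0 = Δ_0 - h_0(2M_0 + M_1)/6 = 21/2.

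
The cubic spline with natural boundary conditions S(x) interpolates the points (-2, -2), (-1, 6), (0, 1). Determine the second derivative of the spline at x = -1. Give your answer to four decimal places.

-19.5000

Let M_i = S''(x_i). Step sizes h_i = 1, 1; slopes of the chords Δ_i = (y_(i+1) - y_i)/h_i = 8, -5.
  1·M_0 + 4·M_1 + 1·M_2 = 6(Δ_1 - Δ_0) = -78
Natural end conditions: M_0 = M_2 = 0.
Hence M_0 = 0, M_1 = -39/2, M_2 = 0.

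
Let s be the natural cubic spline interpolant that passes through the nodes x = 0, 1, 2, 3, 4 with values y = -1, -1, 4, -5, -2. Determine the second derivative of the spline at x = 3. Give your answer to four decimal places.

Put M_i = s'' at the i-th knot. Here h = (1, 1, 1, 1) and Δ = (0, 5, -9, 3), so the interior equations h_(i-1)·M_(i-1) + 2(h_(i-1)+h_i)·M_i + h_i·M_(i+1) = 6(Δ_i − Δ_(i-1)) read
  1·M_0 + 4·M_1 + 1·M_2 = 6(Δ_1 - Δ_0) = 30
  1·M_1 + 4·M_2 + 1·M_3 = 6(Δ_2 - Δ_1) = -84
  1·M_2 + 4·M_3 + 1·M_4 = 6(Δ_3 - Δ_2) = 72
Natural end conditions: M_0 = M_4 = 0.
Solving the tridiagonal system: M_0 = 0, M_1 = 429/28, M_2 = -219/7, M_3 = 723/28, M_4 = 0.

25.8214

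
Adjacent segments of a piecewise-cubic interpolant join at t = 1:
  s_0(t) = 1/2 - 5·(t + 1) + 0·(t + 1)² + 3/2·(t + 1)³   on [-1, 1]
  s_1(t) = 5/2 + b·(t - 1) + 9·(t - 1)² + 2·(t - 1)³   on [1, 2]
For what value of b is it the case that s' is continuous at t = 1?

13

s_0'(t) = -5 + 0·(t + 1) + 9/2·(t + 1)², so s_0'(1) = 13. On the right, s_1'(1) = b, so b = 13.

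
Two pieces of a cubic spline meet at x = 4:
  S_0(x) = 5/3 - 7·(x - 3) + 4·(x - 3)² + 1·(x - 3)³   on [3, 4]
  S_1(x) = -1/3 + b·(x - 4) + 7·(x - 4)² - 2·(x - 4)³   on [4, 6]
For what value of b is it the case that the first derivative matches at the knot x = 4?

4

S_0'(x) = -7 + 8·(x - 3) + 3·(x - 3)², so S_0'(4) = 4. On the right, S_1'(4) = b, so b = 4.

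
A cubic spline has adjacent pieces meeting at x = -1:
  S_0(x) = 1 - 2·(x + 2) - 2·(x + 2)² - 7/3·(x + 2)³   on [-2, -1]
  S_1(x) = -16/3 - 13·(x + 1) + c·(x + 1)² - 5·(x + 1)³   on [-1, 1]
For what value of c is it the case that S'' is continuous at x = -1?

-9

S_0''(x) = -4 - 14·(x + 2), so S_0''(-1) = -18. On the right, S_1''(-1) = 2c, so c = -9.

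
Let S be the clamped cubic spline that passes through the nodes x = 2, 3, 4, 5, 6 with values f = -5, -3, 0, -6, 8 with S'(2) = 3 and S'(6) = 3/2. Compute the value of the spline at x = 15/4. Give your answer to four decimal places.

0.4390

With σ_i denoting the second derivative at x_i, h_i = 1, 1, 1, 1, and Δ_i = (y_(i+1) − y_i)/h_i = 2, 3, -6, 14:
  1·σ_0 + 4·σ_1 + 1·σ_2 = 6(Δ_1 - Δ_0) = 6
  1·σ_1 + 4·σ_2 + 1·σ_3 = 6(Δ_2 - Δ_1) = -54
  1·σ_2 + 4·σ_3 + 1·σ_4 = 6(Δ_3 - Δ_2) = 120
Clamped end conditions give two more equations: 2h_0·σ_0 + h_0·σ_1 = 6(Δ_0 - S'(2)) = -6 and h_3·σ_3 + 2h_3·σ_4 = 6(S'(6) - Δ_3) = -75.
Solving: σ_0 = -477/56, σ_1 = 309/28, σ_2 = -237/8, σ_3 = 1497/28, σ_4 = -3597/56.
On [3, 4], S(x) = -3 + 477/112·(x - 3) + 309/56·(x - 3)² - 759/112·(x - 3)³.
With (x - 3) = 3/4: S(15/4) = 3147/7168.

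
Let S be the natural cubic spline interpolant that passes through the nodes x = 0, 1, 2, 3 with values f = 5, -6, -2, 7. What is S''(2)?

With m_i denoting the second derivative at x_i, h_i = 1, 1, 1, and Δ_i = (y_(i+1) − y_i)/h_i = -11, 4, 9:
  1·m_0 + 4·m_1 + 1·m_2 = 6(Δ_1 - Δ_0) = 90
  1·m_1 + 4·m_2 + 1·m_3 = 6(Δ_2 - Δ_1) = 30
Natural end conditions: m_0 = m_3 = 0.
Solving the tridiagonal system: m_0 = 0, m_1 = 22, m_2 = 2, m_3 = 0.

2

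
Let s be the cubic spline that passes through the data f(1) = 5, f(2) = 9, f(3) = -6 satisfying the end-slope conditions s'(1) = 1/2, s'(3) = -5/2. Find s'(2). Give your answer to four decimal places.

Put M_i = s'' at the i-th knot. Here h = (1, 1) and Δ = (4, -15), so the interior equations h_(i-1)·M_(i-1) + 2(h_(i-1)+h_i)·M_i + h_i·M_(i+1) = 6(Δ_i − Δ_(i-1)) read
  1·M_0 + 4·M_1 + 1·M_2 = 6(Δ_1 - Δ_0) = -114
Clamped end conditions give two more equations: 2h_0·M_0 + h_0·M_1 = 6(Δ_0 - s'(1)) = 21 and h_1·M_1 + 2h_1·M_2 = 6(s'(3) - Δ_1) = 75.
Solving the tridiagonal system: M_0 = 75/2, M_1 = -54, M_2 = 129/2.
On [2, 3], s'(x) = b_1 + 2c_1·(x - 2) + 3d_1·(x - 2)² with b_1 = Δ_1 - h_1(2M_1 + M_2)/6 = -31/4, c_1 = M_1/2 = -27, d_1 = (M_2 - M_1)/(6h_1) = 79/4. So s'(2) = -31/4.

-7.7500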